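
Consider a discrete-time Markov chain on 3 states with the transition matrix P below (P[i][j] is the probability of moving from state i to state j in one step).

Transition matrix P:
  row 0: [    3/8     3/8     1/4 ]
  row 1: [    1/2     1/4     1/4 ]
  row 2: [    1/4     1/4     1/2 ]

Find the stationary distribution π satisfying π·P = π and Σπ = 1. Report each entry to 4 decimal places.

π = [0.3704, 0.2963, 0.3333]

Balance equations π_j = Σ_i π_i·P[i][j]:
  π_0 = 3/8·π_0 + 1/2·π_1 + 1/4·π_2
  π_1 = 3/8·π_0 + 1/4·π_1 + 1/4·π_2
  normalize: π_0 + π_1 + π_2 = 1
Solving the linear system gives exactly π = [10/27, 8/27, 1/3].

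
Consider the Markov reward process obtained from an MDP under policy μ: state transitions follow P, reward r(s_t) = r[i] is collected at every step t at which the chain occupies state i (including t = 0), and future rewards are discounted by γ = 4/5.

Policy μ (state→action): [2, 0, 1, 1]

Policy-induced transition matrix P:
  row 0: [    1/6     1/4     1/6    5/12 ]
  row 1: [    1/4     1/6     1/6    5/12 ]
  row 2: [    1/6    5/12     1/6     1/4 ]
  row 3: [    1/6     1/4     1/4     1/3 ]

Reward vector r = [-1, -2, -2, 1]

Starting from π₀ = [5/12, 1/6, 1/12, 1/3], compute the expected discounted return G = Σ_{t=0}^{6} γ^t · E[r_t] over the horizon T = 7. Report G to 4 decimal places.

G = -2.7523

t=0: π = [0.4167, 0.1667, 0.0833, 0.3333], E[r] = -0.5833, γ^t·E[r] = -0.583333, running G = -0.583333
t=1: π = [0.1806, 0.2500, 0.1944, 0.3750], E[r] = -0.6944, γ^t·E[r] = -0.555556, running G = -1.138889
t=2: π = [0.1875, 0.2616, 0.1979, 0.3530], E[r] = -0.7535, γ^t·E[r] = -0.482222, running G = -1.621111
t=3: π = [0.1885, 0.2612, 0.1961, 0.3543], E[r] = -0.7487, γ^t·E[r] = -0.383358, running G = -2.004469
t=4: π = [0.1884, 0.2609, 0.1962, 0.3545], E[r] = -0.7482, γ^t·E[r] = -0.306453, running G = -2.310922
t=5: π = [0.1884, 0.2610, 0.1962, 0.3544], E[r] = -0.7483, γ^t·E[r] = -0.245203, running G = -2.556125
t=6: π = [0.1884, 0.2610, 0.1962, 0.3544], E[r] = -0.7483, γ^t·E[r] = -0.196162, running G = -2.752287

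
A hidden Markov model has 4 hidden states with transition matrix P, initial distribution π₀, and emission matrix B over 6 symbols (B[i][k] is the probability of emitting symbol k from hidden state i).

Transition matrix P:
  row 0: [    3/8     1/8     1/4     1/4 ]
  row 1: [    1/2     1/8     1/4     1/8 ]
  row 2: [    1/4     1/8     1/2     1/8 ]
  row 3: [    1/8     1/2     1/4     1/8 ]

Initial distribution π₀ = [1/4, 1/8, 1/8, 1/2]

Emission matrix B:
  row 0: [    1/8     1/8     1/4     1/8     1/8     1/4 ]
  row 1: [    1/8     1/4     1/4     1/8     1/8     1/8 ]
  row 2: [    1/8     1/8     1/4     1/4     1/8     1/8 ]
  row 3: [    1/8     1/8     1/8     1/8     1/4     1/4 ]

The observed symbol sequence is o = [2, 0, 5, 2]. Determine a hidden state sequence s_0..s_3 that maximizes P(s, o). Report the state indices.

t=0: δ = [6.250e-02, 3.125e-02, 3.125e-02, 6.250e-02]  (obs o_0=2)
t=1: δ = [2.930e-03, 3.906e-03, 1.953e-03, 1.953e-03]  ψ = [0, 3, 0, 0]  (obs o_1=0)
t=2: δ = [4.883e-04, 1.221e-04, 1.221e-04, 1.831e-04]  ψ = [1, 3, 1, 0]  (obs o_2=5)
t=3: δ = [4.578e-05, 2.289e-05, 3.052e-05, 1.526e-05]  ψ = [0, 3, 0, 0]  (obs o_3=2)
backtrack: best end state = 0; path = [3, 1, 0, 0]

path = [3, 1, 0, 0]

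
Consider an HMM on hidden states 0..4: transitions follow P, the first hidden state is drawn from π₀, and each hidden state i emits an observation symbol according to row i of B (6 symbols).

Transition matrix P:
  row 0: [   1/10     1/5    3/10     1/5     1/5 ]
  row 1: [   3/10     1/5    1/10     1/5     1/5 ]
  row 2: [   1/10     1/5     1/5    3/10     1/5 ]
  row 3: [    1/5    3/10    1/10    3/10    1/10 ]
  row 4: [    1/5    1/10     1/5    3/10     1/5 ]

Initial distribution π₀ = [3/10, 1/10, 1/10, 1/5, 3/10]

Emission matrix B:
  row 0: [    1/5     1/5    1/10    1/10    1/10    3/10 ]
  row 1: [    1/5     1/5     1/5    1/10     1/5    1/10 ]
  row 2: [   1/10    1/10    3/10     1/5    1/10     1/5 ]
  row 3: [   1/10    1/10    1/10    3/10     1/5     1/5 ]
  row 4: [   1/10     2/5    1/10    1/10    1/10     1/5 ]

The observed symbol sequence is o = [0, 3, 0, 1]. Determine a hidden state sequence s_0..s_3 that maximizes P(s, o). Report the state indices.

t=0: δ = [6.000e-02, 2.000e-02, 1.000e-02, 2.000e-02, 3.000e-02]  (obs o_0=0)
t=1: δ = [6.000e-04, 1.200e-03, 3.600e-03, 3.600e-03, 1.200e-03]  ψ = [0, 0, 0, 0, 0]  (obs o_1=3)
t=2: δ = [1.440e-04, 2.160e-04, 7.200e-05, 1.080e-04, 7.200e-05]  ψ = [3, 3, 2, 2, 2]  (obs o_2=0)
t=3: δ = [1.296e-05, 8.640e-06, 4.320e-06, 4.320e-06, 1.728e-05]  ψ = [1, 1, 0, 1, 1]  (obs o_3=1)
backtrack: best end state = 4; path = [0, 3, 1, 4]

path = [0, 3, 1, 4]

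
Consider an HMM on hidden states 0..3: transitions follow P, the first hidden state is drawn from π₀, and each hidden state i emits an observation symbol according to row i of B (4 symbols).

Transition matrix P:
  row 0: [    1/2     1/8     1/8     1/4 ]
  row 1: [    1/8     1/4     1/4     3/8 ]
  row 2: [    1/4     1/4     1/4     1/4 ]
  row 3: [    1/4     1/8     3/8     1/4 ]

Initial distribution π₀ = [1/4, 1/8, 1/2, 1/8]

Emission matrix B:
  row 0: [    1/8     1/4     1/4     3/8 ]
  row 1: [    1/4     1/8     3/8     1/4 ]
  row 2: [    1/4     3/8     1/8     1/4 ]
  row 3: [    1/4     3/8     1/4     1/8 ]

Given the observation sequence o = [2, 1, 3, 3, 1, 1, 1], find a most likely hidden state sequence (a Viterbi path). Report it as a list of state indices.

path = [0, 0, 0, 0, 0, 0, 0]

t=0: δ = [6.250e-02, 4.688e-02, 6.250e-02, 3.125e-02]  (obs o_0=2)
t=1: δ = [7.812e-03, 1.953e-03, 5.859e-03, 6.592e-03]  ψ = [0, 2, 2, 1]  (obs o_1=1)
t=2: δ = [1.465e-03, 3.662e-04, 6.180e-04, 2.441e-04]  ψ = [0, 2, 3, 0]  (obs o_2=3)
t=3: δ = [2.747e-04, 4.578e-05, 4.578e-05, 4.578e-05]  ψ = [0, 0, 0, 0]  (obs o_3=3)
t=4: δ = [3.433e-05, 4.292e-06, 1.287e-05, 2.575e-05]  ψ = [0, 0, 0, 0]  (obs o_4=1)
t=5: δ = [4.292e-06, 5.364e-07, 3.621e-06, 3.219e-06]  ψ = [0, 0, 3, 0]  (obs o_5=1)
t=6: δ = [5.364e-07, 1.132e-07, 4.526e-07, 4.023e-07]  ψ = [0, 2, 3, 0]  (obs o_6=1)
backtrack: best end state = 0; path = [0, 0, 0, 0, 0, 0, 0]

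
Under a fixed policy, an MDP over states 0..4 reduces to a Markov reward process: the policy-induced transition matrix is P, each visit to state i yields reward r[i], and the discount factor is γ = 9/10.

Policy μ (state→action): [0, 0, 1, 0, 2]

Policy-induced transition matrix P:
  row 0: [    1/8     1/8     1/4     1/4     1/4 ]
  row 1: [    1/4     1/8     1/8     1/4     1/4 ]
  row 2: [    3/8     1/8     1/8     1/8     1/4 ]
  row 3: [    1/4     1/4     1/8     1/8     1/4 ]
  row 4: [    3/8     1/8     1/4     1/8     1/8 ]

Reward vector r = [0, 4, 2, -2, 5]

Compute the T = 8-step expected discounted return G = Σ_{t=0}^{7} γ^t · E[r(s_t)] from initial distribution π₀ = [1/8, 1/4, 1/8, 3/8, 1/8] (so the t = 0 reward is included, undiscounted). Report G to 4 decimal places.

t=0: π = [0.1250, 0.2500, 0.1250, 0.3750, 0.1250], E[r] = 1.1250, γ^t·E[r] = 1.125000, running G = 1.125000
t=1: π = [0.2656, 0.1719, 0.1563, 0.1719, 0.2344], E[r] = 1.8281, γ^t·E[r] = 1.645313, running G = 2.770313
t=2: π = [0.2656, 0.1465, 0.1875, 0.1797, 0.2207], E[r] = 1.7051, γ^t·E[r] = 1.381113, running G = 4.151426
t=3: π = [0.2678, 0.1475, 0.1858, 0.1765, 0.2224], E[r] = 1.7205, γ^t·E[r] = 1.254215, running G = 5.405640
t=4: π = [0.2675, 0.1471, 0.1863, 0.1769, 0.2222], E[r] = 1.7180, γ^t·E[r] = 1.127171, running G = 6.532812
t=5: π = [0.2676, 0.1471, 0.1862, 0.1768, 0.2222], E[r] = 1.7184, γ^t·E[r] = 1.014677, running G = 7.547489
t=6: π = [0.2676, 0.1471, 0.1862, 0.1768, 0.2222], E[r] = 1.7183, γ^t·E[r] = 0.913175, running G = 8.460664
t=7: π = [0.2676, 0.1471, 0.1862, 0.1768, 0.2222], E[r] = 1.7183, γ^t·E[r] = 0.821863, running G = 9.282527

G = 9.2825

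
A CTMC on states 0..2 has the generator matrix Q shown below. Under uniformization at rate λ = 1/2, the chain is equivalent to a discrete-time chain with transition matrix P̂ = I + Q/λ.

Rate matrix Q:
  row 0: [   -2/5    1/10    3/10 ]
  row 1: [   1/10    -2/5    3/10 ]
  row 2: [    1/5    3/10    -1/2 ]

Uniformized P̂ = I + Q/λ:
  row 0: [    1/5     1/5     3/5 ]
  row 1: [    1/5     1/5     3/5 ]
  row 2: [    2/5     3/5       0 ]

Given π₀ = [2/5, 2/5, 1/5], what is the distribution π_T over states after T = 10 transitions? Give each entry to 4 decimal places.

π = [0.2754, 0.3507, 0.3739]

t=0: π = [0.4000, 0.4000, 0.2000]
t=1: π = [0.2400, 0.2800, 0.4800]
t=2: π = [0.2960, 0.3920, 0.3120]
t=3: π = [0.2624, 0.3248, 0.4128]
t=4: π = [0.2826, 0.3651, 0.3523]
t=5: π = [0.2705, 0.3409, 0.3886]
t=6: π = [0.2777, 0.3554, 0.3668]
t=7: π = [0.2734, 0.3467, 0.3799]
t=8: π = [0.2760, 0.3520, 0.3721]
t=9: π = [0.2744, 0.3488, 0.3768]
t=10: π = [0.2754, 0.3507, 0.3739]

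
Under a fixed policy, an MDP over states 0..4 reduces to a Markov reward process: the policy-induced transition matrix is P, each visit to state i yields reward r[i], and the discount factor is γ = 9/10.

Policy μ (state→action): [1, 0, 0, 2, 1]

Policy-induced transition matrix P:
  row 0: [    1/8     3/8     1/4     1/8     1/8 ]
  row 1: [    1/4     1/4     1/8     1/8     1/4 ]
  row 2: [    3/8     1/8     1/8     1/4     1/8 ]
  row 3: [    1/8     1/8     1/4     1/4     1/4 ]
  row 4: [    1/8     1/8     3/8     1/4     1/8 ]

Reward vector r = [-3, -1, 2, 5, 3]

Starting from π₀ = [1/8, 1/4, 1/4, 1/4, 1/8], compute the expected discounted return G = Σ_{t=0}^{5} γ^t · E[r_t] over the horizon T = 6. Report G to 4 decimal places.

G = 5.7289

t=0: π = [0.1250, 0.2500, 0.2500, 0.2500, 0.1250], E[r] = 1.5000, γ^t·E[r] = 1.500000, running G = 1.500000
t=1: π = [0.2188, 0.1875, 0.2031, 0.2031, 0.1875], E[r] = 1.1406, γ^t·E[r] = 1.026563, running G = 2.526563
t=2: π = [0.1992, 0.2031, 0.2246, 0.1992, 0.1738], E[r] = 1.1660, γ^t·E[r] = 0.944473, running G = 3.471035
t=3: π = [0.2065, 0.2002, 0.2183, 0.1997, 0.1753], E[r] = 1.1411, γ^t·E[r] = 0.831872, running G = 4.302907
t=4: π = [0.2046, 0.2017, 0.2196, 0.1992, 0.1750], E[r] = 1.1445, γ^t·E[r] = 0.750927, running G = 5.053834
t=5: π = [0.2051, 0.2014, 0.2192, 0.1992, 0.1751], E[r] = 1.1432, γ^t·E[r] = 0.675019, running G = 5.728853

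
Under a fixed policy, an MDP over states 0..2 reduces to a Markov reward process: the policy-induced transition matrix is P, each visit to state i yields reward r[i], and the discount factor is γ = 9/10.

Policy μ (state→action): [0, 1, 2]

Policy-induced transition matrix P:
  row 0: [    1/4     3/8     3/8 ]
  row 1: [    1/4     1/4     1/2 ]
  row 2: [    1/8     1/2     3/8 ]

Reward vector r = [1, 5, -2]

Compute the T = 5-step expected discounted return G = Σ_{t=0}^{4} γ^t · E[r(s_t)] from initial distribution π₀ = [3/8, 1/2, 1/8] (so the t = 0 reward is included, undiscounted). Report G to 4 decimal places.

G = 6.3133

t=0: π = [0.3750, 0.5000, 0.1250], E[r] = 2.6250, γ^t·E[r] = 2.625000, running G = 2.625000
t=1: π = [0.2344, 0.3281, 0.4375], E[r] = 1.0000, γ^t·E[r] = 0.900000, running G = 3.525000
t=2: π = [0.1953, 0.3887, 0.4160], E[r] = 1.3066, γ^t·E[r] = 1.058379, running G = 4.583379
t=3: π = [0.1980, 0.3784, 0.4236], E[r] = 1.2429, γ^t·E[r] = 0.906089, running G = 5.489468
t=4: π = [0.1971, 0.3806, 0.4223], E[r] = 1.2557, γ^t·E[r] = 0.823849, running G = 6.313317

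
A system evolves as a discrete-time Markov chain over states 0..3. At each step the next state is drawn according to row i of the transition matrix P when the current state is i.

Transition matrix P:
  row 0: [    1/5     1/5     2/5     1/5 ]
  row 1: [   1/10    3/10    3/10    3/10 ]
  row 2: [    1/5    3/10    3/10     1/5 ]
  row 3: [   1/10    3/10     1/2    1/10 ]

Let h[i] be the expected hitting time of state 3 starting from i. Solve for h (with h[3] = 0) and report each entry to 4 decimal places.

First-step conditioning: h[3] = 0; for i ≠ 3, h[i] = 1 + Σ_k P[i][k]·h[k].
  h[0] = 1 + 1/5·h[0] + 1/5·h[1] + 2/5·h[2]
  h[1] = 1 + 1/10·h[0] + 3/10·h[1] + 3/10·h[2]
  h[2] = 1 + 1/5·h[0] + 3/10·h[1] + 3/10·h[2]
Solving the 3×3 linear system over states ≠ 3 gives exactly h = [500/113, 445/113, 495/113, 0] (h[3] = 0 is the target).

h = [4.4248, 3.9381, 4.3805, 0.0000]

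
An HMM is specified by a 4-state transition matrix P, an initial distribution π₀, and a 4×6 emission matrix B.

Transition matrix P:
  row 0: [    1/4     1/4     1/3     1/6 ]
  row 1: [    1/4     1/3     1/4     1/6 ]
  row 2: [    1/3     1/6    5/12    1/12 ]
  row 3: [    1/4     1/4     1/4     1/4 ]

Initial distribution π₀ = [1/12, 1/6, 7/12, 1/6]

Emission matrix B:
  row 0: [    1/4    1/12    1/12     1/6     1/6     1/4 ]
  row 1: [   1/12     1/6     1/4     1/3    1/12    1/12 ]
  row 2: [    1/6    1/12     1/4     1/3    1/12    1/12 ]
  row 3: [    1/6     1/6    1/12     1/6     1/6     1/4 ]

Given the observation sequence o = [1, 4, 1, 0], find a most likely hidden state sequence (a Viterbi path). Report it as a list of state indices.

t=0: δ = [6.944e-03, 2.778e-02, 4.861e-02, 2.778e-02]  (obs o_0=1)
t=1: δ = [2.701e-03, 7.716e-04, 1.688e-03, 1.157e-03]  ψ = [2, 1, 2, 3]  (obs o_1=4)
t=2: δ = [5.626e-05, 1.125e-04, 7.502e-05, 7.502e-05]  ψ = [0, 0, 0, 0]  (obs o_2=1)
t=3: δ = [7.033e-06, 3.126e-06, 5.210e-06, 3.126e-06]  ψ = [1, 1, 2, 1]  (obs o_3=0)
backtrack: best end state = 0; path = [2, 0, 1, 0]

path = [2, 0, 1, 0]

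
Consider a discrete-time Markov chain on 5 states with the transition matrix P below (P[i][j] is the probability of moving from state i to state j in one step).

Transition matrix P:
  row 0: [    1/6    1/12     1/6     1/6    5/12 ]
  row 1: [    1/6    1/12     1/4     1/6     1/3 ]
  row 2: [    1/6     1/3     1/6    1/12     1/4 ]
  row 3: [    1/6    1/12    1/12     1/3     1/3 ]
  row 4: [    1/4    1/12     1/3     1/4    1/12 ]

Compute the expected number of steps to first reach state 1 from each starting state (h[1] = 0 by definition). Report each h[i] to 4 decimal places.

h = [7.5683, 0.0000, 5.6956, 7.7777, 7.3473]

First-step conditioning: h[1] = 0; for i ≠ 1, h[i] = 1 + Σ_k P[i][k]·h[k].
  h[0] = 1 + 1/6·h[0] + 1/6·h[2] + 1/6·h[3] + 5/12·h[4]
  h[2] = 1 + 1/6·h[0] + 1/6·h[2] + 1/12·h[3] + 1/4·h[4]
  h[3] = 1 + 1/6·h[0] + 1/12·h[2] + 1/3·h[3] + 1/3·h[4]
  h[4] = 1 + 1/4·h[0] + 1/3·h[2] + 1/4·h[3] + 1/12·h[4]
Solving the 4×4 linear system over states ≠ 1 gives exactly h = [23424/3095, 0, 17628/3095, 24072/3095, 4548/619] (h[1] = 0 is the target).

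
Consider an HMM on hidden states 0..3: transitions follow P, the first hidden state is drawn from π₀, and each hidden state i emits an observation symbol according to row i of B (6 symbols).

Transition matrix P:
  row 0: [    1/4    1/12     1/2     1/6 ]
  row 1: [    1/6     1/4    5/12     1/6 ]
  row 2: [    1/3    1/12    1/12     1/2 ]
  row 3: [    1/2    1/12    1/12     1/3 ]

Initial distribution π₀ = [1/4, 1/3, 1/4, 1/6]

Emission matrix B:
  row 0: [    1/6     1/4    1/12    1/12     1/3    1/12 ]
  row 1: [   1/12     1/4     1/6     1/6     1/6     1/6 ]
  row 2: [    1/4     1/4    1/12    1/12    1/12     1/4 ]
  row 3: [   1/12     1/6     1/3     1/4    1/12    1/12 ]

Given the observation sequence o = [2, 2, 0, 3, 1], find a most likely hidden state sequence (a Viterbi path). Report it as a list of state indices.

path = [3, 0, 2, 3, 0]

t=0: δ = [2.083e-02, 5.556e-02, 2.083e-02, 5.556e-02]  (obs o_0=2)
t=1: δ = [2.315e-03, 2.315e-03, 1.929e-03, 6.173e-03]  ψ = [3, 1, 1, 3]  (obs o_1=2)
t=2: δ = [5.144e-04, 4.823e-05, 2.894e-04, 1.715e-04]  ψ = [3, 1, 0, 3]  (obs o_2=0)
t=3: δ = [1.072e-05, 7.144e-06, 2.143e-05, 3.617e-05]  ψ = [0, 0, 0, 2]  (obs o_3=3)
t=4: δ = [4.521e-06, 7.535e-07, 1.340e-06, 2.009e-06]  ψ = [3, 3, 0, 3]  (obs o_4=1)
backtrack: best end state = 0; path = [3, 0, 2, 3, 0]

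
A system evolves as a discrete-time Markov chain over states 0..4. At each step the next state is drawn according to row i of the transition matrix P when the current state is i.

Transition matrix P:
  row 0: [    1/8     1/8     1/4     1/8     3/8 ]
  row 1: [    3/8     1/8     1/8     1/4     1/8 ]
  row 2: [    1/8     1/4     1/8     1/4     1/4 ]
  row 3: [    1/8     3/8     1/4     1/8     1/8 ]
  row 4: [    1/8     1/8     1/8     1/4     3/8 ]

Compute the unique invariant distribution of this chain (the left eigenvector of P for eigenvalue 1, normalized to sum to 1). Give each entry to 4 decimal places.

π = [0.1743, 0.1972, 0.1721, 0.2029, 0.2535]

Balance equations π_j = Σ_i π_i·P[i][j]:
  π_0 = 1/8·π_0 + 3/8·π_1 + 1/8·π_2 + 1/8·π_3 + 1/8·π_4
  π_1 = 1/8·π_0 + 1/8·π_1 + 1/4·π_2 + 3/8·π_3 + 1/8·π_4
  π_2 = 1/4·π_0 + 1/8·π_1 + 1/8·π_2 + 1/4·π_3 + 1/8·π_4
  π_3 = 1/8·π_0 + 1/4·π_1 + 1/4·π_2 + 1/8·π_3 + 1/4·π_4
  normalize: π_0 + π_1 + π_2 + π_3 + π_4 = 1
Solving the linear system gives exactly π = [403/2312, 57/289, 199/1156, 469/2312, 293/1156].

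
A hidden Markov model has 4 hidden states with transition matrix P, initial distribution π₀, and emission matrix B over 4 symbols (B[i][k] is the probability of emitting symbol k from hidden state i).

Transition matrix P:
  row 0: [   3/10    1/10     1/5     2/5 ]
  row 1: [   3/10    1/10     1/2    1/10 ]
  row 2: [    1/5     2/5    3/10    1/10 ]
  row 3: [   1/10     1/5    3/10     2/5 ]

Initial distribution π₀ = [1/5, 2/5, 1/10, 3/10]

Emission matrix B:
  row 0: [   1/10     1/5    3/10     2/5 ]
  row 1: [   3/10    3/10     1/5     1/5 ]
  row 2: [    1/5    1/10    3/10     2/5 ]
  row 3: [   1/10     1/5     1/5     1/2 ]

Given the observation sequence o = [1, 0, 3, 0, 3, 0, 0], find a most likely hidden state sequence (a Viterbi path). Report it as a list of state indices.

path = [1, 2, 2, 1, 2, 1, 2]

t=0: δ = [4.000e-02, 1.200e-01, 1.000e-02, 6.000e-02]  (obs o_0=1)
t=1: δ = [3.600e-03, 3.600e-03, 1.200e-02, 2.400e-03]  ψ = [1, 1, 1, 3]  (obs o_1=0)
t=2: δ = [9.600e-04, 9.600e-04, 1.440e-03, 7.200e-04]  ψ = [2, 2, 2, 0]  (obs o_2=3)
t=3: δ = [2.880e-05, 1.728e-04, 9.600e-05, 3.840e-05]  ψ = [0, 2, 1, 0]  (obs o_3=0)
t=4: δ = [2.074e-05, 7.680e-06, 3.456e-05, 8.640e-06]  ψ = [1, 2, 1, 1]  (obs o_4=3)
t=5: δ = [6.912e-07, 4.147e-06, 2.074e-06, 8.294e-07]  ψ = [2, 2, 2, 0]  (obs o_5=0)
t=6: δ = [1.244e-07, 2.488e-07, 4.147e-07, 4.147e-08]  ψ = [1, 2, 1, 1]  (obs o_6=0)
backtrack: best end state = 2; path = [1, 2, 2, 1, 2, 1, 2]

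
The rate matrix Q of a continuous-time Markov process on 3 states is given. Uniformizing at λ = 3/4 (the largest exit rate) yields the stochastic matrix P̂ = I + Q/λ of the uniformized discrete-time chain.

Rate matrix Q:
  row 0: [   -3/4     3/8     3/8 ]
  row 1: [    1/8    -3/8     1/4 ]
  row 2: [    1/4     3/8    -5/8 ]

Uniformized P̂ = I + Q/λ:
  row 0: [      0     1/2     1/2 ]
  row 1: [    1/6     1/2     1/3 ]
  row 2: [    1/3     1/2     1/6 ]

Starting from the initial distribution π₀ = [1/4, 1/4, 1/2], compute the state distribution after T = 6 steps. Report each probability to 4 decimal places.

t=0: π = [0.2500, 0.2500, 0.5000]
t=1: π = [0.2083, 0.5000, 0.2917]
t=2: π = [0.1806, 0.5000, 0.3194]
t=3: π = [0.1898, 0.5000, 0.3102]
t=4: π = [0.1867, 0.5000, 0.3133]
t=5: π = [0.1878, 0.5000, 0.3122]
t=6: π = [0.1874, 0.5000, 0.3126]

π = [0.1874, 0.5000, 0.3126]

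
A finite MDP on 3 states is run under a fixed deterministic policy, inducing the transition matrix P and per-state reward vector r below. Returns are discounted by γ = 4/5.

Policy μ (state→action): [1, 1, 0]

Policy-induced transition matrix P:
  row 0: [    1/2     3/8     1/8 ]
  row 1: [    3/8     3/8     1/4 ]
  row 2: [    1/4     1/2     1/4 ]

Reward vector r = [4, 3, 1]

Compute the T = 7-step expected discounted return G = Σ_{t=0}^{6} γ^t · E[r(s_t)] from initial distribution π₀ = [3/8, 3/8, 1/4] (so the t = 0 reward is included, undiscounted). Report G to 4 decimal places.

t=0: π = [0.3750, 0.3750, 0.2500], E[r] = 2.8750, γ^t·E[r] = 2.875000, running G = 2.875000
t=1: π = [0.3906, 0.4063, 0.2031], E[r] = 2.9844, γ^t·E[r] = 2.387500, running G = 5.262500
t=2: π = [0.3984, 0.4004, 0.2012], E[r] = 2.9961, γ^t·E[r] = 1.917500, running G = 7.180000
t=3: π = [0.3997, 0.4001, 0.2002], E[r] = 2.9993, γ^t·E[r] = 1.535625, running G = 8.715625
t=4: π = [0.3999, 0.4000, 0.2000], E[r] = 2.9998, γ^t·E[r] = 1.228738, running G = 9.944363
t=5: π = [0.4000, 0.4000, 0.2000], E[r] = 3.0000, γ^t·E[r] = 0.983030, running G = 10.927393
t=6: π = [0.4000, 0.4000, 0.2000], E[r] = 3.0000, γ^t·E[r] = 0.786430, running G = 11.713823

G = 11.7138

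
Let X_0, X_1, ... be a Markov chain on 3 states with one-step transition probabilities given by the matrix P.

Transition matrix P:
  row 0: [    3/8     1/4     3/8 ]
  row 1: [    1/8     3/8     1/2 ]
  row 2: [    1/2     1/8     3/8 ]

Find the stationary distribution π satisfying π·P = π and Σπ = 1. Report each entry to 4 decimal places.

Balance equations π_j = Σ_i π_i·P[i][j]:
  π_0 = 3/8·π_0 + 1/8·π_1 + 1/2·π_2
  π_1 = 1/4·π_0 + 3/8·π_1 + 1/8·π_2
  normalize: π_0 + π_1 + π_2 = 1
Solving the linear system gives exactly π = [7/19, 13/57, 23/57].

π = [0.3684, 0.2281, 0.4035]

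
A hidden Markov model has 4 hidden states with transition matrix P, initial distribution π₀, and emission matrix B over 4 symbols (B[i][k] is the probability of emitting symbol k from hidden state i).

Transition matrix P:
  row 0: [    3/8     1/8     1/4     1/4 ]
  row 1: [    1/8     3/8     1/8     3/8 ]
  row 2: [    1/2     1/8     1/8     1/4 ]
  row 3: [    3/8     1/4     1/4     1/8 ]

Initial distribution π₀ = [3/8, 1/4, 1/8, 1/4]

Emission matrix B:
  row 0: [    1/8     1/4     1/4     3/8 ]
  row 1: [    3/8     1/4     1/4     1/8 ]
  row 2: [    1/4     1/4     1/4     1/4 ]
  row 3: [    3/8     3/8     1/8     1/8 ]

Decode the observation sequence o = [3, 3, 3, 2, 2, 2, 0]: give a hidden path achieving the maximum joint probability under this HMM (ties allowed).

path = [0, 0, 0, 0, 0, 0, 3]

t=0: δ = [1.406e-01, 3.125e-02, 3.125e-02, 3.125e-02]  (obs o_0=3)
t=1: δ = [1.978e-02, 2.197e-03, 8.789e-03, 4.395e-03]  ψ = [0, 0, 0, 0]  (obs o_1=3)
t=2: δ = [2.781e-03, 3.090e-04, 1.236e-03, 6.180e-04]  ψ = [0, 0, 0, 0]  (obs o_2=3)
t=3: δ = [2.607e-04, 8.690e-05, 1.738e-04, 8.690e-05]  ψ = [0, 0, 0, 0]  (obs o_3=2)
t=4: δ = [2.444e-05, 8.147e-06, 1.629e-05, 8.147e-06]  ψ = [0, 0, 0, 0]  (obs o_4=2)
t=5: δ = [2.291e-06, 7.638e-07, 1.528e-06, 7.638e-07]  ψ = [0, 0, 0, 0]  (obs o_5=2)
t=6: δ = [1.074e-07, 1.074e-07, 1.432e-07, 2.148e-07]  ψ = [0, 0, 0, 0]  (obs o_6=0)
backtrack: best end state = 3; path = [0, 0, 0, 0, 0, 0, 3]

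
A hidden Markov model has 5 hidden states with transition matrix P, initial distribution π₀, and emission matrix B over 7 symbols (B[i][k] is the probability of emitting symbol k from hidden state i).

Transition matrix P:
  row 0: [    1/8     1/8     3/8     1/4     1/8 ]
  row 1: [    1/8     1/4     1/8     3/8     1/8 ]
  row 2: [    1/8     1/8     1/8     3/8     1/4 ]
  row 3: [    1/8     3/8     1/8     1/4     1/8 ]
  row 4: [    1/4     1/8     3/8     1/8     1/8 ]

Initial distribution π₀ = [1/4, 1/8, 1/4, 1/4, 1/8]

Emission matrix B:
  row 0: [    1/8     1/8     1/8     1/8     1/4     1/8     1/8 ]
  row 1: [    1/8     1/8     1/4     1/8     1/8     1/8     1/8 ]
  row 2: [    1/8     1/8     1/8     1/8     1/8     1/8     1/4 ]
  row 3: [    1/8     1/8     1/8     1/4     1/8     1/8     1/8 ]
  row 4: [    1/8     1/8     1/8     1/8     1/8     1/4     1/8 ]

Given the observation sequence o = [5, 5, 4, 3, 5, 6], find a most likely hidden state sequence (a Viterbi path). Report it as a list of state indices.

path = [2, 4, 0, 2, 4, 2]

t=0: δ = [3.125e-02, 1.562e-02, 3.125e-02, 3.125e-02, 3.125e-02]  (obs o_0=5)
t=1: δ = [9.766e-04, 1.465e-03, 1.465e-03, 1.465e-03, 1.953e-03]  ψ = [4, 3, 0, 2, 2]  (obs o_1=5)
t=2: δ = [1.221e-04, 6.866e-05, 9.155e-05, 6.866e-05, 4.578e-05]  ψ = [4, 3, 4, 1, 2]  (obs o_2=4)
t=3: δ = [1.907e-06, 3.219e-06, 5.722e-06, 8.583e-06, 2.861e-06]  ψ = [0, 3, 0, 2, 2]  (obs o_3=3)
t=4: δ = [1.341e-07, 4.023e-07, 1.341e-07, 2.682e-07, 3.576e-07]  ψ = [3, 3, 3, 2, 2]  (obs o_4=5)
t=5: δ = [1.118e-08, 1.257e-08, 3.353e-08, 1.886e-08, 6.286e-09]  ψ = [4, 1, 4, 1, 1]  (obs o_5=6)
backtrack: best end state = 2; path = [2, 4, 0, 2, 4, 2]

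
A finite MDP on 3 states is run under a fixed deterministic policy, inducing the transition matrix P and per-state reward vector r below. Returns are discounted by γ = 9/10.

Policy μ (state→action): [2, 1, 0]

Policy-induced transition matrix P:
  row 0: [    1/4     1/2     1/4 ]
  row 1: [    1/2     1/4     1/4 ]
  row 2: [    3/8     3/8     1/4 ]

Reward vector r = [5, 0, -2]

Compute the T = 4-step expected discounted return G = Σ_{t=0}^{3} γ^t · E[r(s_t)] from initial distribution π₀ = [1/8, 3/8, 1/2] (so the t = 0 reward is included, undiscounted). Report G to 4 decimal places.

t=0: π = [0.1250, 0.3750, 0.5000], E[r] = -0.3750, γ^t·E[r] = -0.375000, running G = -0.375000
t=1: π = [0.4063, 0.3438, 0.2500], E[r] = 1.5313, γ^t·E[r] = 1.378125, running G = 1.003125
t=2: π = [0.3672, 0.3828, 0.2500], E[r] = 1.3359, γ^t·E[r] = 1.082109, running G = 2.085234
t=3: π = [0.3770, 0.3730, 0.2500], E[r] = 1.3848, γ^t·E[r] = 1.009494, running G = 3.094729

G = 3.0947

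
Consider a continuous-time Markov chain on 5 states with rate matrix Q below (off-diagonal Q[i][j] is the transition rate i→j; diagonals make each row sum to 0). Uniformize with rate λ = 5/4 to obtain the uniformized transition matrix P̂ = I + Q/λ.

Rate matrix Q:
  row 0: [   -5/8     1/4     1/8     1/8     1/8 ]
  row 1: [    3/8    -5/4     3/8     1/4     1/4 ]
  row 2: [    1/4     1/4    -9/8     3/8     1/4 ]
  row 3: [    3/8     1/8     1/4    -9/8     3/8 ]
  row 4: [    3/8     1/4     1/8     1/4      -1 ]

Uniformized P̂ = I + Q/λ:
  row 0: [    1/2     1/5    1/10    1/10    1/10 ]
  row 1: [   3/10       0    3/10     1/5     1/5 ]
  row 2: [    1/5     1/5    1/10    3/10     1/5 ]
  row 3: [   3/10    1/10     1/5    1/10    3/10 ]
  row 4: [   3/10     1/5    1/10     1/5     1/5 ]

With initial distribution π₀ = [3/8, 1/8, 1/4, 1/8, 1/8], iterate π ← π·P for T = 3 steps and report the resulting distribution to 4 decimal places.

t=0: π = [0.3750, 0.1250, 0.2500, 0.1250, 0.1250]
t=1: π = [0.3500, 0.1625, 0.1375, 0.1750, 0.1750]
t=2: π = [0.3563, 0.1500, 0.1500, 0.1613, 0.1825]
t=3: π = [0.3563, 0.1539, 0.1461, 0.1633, 0.1805]

π = [0.3563, 0.1539, 0.1461, 0.1633, 0.1805]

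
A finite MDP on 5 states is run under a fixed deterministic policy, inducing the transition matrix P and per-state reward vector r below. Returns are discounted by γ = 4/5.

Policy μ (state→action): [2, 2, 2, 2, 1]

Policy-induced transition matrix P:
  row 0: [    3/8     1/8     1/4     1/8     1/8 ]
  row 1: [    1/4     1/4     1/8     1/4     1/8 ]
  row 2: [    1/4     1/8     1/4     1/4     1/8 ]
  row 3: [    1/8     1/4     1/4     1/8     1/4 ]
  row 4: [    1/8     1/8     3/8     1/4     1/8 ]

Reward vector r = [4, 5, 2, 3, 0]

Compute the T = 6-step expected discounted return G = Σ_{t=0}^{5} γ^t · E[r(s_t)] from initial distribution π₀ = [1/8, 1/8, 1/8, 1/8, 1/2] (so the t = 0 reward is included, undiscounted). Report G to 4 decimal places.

t=0: π = [0.1250, 0.1250, 0.1250, 0.1250, 0.5000], E[r] = 1.7500, γ^t·E[r] = 1.750000, running G = 1.750000
t=1: π = [0.1875, 0.1563, 0.2969, 0.2188, 0.1406], E[r] = 2.7813, γ^t·E[r] = 2.225000, running G = 3.975000
t=2: π = [0.2285, 0.1719, 0.2480, 0.1992, 0.1523], E[r] = 2.8672, γ^t·E[r] = 1.835000, running G = 5.810000
t=3: π = [0.2346, 0.1714, 0.2476, 0.1965, 0.1499], E[r] = 2.8801, γ^t·E[r] = 1.474625, running G = 7.284625
t=4: π = [0.2360, 0.1710, 0.2473, 0.1961, 0.1496], E[r] = 2.8820, γ^t·E[r] = 1.180463, running G = 8.465088
t=5: π = [0.2363, 0.1709, 0.2473, 0.1960, 0.1495], E[r] = 2.8822, γ^t·E[r] = 0.944441, running G = 9.409529

G = 9.4095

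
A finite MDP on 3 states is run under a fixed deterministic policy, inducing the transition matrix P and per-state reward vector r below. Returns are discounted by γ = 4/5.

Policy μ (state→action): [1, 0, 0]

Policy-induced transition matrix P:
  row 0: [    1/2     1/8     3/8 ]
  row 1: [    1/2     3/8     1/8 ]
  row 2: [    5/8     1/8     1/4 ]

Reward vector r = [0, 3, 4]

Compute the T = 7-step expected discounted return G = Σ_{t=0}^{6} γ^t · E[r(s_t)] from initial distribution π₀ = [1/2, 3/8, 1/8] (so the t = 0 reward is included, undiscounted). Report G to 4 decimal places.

t=0: π = [0.5000, 0.3750, 0.1250], E[r] = 1.6250, γ^t·E[r] = 1.625000, running G = 1.625000
t=1: π = [0.5156, 0.2188, 0.2656], E[r] = 1.7188, γ^t·E[r] = 1.375000, running G = 3.000000
t=2: π = [0.5332, 0.1797, 0.2871], E[r] = 1.6875, γ^t·E[r] = 1.080000, running G = 4.080000
t=3: π = [0.5359, 0.1699, 0.2942], E[r] = 1.6865, γ^t·E[r] = 0.863500, running G = 4.943500
t=4: π = [0.5368, 0.1675, 0.2957], E[r] = 1.6854, γ^t·E[r] = 0.690350, running G = 5.633850
t=5: π = [0.5370, 0.1669, 0.2962], E[r] = 1.6853, γ^t·E[r] = 0.552225, running G = 6.186075
t=6: π = [0.5370, 0.1667, 0.2963], E[r] = 1.6852, γ^t·E[r] = 0.441766, running G = 6.627841

G = 6.6278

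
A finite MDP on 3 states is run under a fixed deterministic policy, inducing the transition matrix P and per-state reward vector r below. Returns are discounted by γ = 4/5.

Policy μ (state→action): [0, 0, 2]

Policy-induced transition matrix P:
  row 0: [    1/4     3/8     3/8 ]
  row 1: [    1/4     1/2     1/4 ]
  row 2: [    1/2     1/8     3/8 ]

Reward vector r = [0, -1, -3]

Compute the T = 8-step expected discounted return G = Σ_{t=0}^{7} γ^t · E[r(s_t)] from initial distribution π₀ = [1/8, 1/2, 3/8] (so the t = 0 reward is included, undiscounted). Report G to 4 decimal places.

t=0: π = [0.1250, 0.5000, 0.3750], E[r] = -1.6250, γ^t·E[r] = -1.625000, running G = -1.625000
t=1: π = [0.3438, 0.3438, 0.3125], E[r] = -1.2813, γ^t·E[r] = -1.025000, running G = -2.650000
t=2: π = [0.3281, 0.3398, 0.3320], E[r] = -1.3359, γ^t·E[r] = -0.855000, running G = -3.505000
t=3: π = [0.3330, 0.3345, 0.3325], E[r] = -1.3320, γ^t·E[r] = -0.682000, running G = -4.187000
t=4: π = [0.3331, 0.3337, 0.3332], E[r] = -1.3333, γ^t·E[r] = -0.546100, running G = -4.733100
t=5: π = [0.3333, 0.3334, 0.3333], E[r] = -1.3333, γ^t·E[r] = -0.436890, running G = -5.169990
t=6: π = [0.3333, 0.3334, 0.3333], E[r] = -1.3333, γ^t·E[r] = -0.349523, running G = -5.519513
t=7: π = [0.3333, 0.3333, 0.3333], E[r] = -1.3333, γ^t·E[r] = -0.279620, running G = -5.799133

G = -5.7991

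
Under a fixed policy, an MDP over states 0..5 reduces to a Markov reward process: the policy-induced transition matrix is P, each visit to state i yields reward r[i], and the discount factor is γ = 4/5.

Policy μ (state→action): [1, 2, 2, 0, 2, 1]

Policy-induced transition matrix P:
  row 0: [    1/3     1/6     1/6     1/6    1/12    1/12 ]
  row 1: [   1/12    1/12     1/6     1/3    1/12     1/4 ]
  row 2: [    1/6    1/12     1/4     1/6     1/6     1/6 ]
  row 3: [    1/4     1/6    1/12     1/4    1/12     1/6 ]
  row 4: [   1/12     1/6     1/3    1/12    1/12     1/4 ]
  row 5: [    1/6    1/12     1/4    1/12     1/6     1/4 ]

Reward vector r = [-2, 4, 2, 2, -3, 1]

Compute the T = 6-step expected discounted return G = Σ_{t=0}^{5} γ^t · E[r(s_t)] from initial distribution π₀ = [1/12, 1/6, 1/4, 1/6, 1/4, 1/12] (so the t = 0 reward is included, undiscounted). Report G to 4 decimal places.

t=0: π = [0.0833, 0.1667, 0.2500, 0.1667, 0.2500, 0.0833], E[r] = 0.6667, γ^t·E[r] = 0.666667, running G = 0.666667
t=1: π = [0.1597, 0.1250, 0.2222, 0.1806, 0.1111, 0.2014], E[r] = 0.8542, γ^t·E[r] = 0.683333, running G = 1.350000
t=2: π = [0.1887, 0.1209, 0.2054, 0.1765, 0.1186, 0.1898], E[r] = 0.7043, γ^t·E[r] = 0.450741, running G = 1.800741
t=3: π = [0.1929, 0.1236, 0.2047, 0.1758, 0.1163, 0.1867], E[r] = 0.7078, γ^t·E[r] = 0.362395, running G = 2.163136
t=4: π = [0.1935, 0.1237, 0.2040, 0.1767, 0.1159, 0.1861], E[r] = 0.7077, γ^t·E[r] = 0.289883, running G = 2.453019
t=5: π = [0.1937, 0.1238, 0.2038, 0.1768, 0.1158, 0.1860], E[r] = 0.7078, γ^t·E[r] = 0.231925, running G = 2.684944

G = 2.6849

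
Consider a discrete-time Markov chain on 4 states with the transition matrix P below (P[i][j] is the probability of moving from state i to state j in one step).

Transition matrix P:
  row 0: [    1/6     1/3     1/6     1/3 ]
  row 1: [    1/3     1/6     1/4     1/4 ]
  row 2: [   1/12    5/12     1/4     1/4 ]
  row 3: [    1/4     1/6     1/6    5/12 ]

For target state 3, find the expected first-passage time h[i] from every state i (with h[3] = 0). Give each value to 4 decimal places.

h = [3.4382, 3.7079, 3.7753, 0.0000]

First-step conditioning: h[3] = 0; for i ≠ 3, h[i] = 1 + Σ_k P[i][k]·h[k].
  h[0] = 1 + 1/6·h[0] + 1/3·h[1] + 1/6·h[2]
  h[1] = 1 + 1/3·h[0] + 1/6·h[1] + 1/4·h[2]
  h[2] = 1 + 1/12·h[0] + 5/12·h[1] + 1/4·h[2]
Solving the 3×3 linear system over states ≠ 3 gives exactly h = [306/89, 330/89, 336/89, 0] (h[3] = 0 is the target).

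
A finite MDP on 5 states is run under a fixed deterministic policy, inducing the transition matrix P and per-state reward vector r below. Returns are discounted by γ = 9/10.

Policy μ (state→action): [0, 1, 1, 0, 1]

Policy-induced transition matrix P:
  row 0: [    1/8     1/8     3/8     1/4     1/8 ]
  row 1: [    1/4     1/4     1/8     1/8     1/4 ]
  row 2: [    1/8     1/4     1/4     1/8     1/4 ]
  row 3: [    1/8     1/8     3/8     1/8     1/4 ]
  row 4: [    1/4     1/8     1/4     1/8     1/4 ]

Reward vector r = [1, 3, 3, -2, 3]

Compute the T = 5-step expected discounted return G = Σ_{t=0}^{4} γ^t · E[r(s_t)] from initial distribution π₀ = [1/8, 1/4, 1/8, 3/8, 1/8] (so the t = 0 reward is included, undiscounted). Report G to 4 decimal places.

t=0: π = [0.1250, 0.2500, 0.1250, 0.3750, 0.1250], E[r] = 0.8750, γ^t·E[r] = 0.875000, running G = 0.875000
t=1: π = [0.1719, 0.1719, 0.2813, 0.1406, 0.2344], E[r] = 1.9531, γ^t·E[r] = 1.757813, running G = 2.632813
t=2: π = [0.1758, 0.1816, 0.2676, 0.1465, 0.2285], E[r] = 1.9160, γ^t·E[r] = 1.551973, running G = 4.184785
t=3: π = [0.1763, 0.1812, 0.2676, 0.1470, 0.2280], E[r] = 1.9126, γ^t·E[r] = 1.394284, running G = 5.579069
t=4: π = [0.1761, 0.1811, 0.2678, 0.1470, 0.2280], E[r] = 1.9125, γ^t·E[r] = 1.254815, running G = 6.833884

G = 6.8339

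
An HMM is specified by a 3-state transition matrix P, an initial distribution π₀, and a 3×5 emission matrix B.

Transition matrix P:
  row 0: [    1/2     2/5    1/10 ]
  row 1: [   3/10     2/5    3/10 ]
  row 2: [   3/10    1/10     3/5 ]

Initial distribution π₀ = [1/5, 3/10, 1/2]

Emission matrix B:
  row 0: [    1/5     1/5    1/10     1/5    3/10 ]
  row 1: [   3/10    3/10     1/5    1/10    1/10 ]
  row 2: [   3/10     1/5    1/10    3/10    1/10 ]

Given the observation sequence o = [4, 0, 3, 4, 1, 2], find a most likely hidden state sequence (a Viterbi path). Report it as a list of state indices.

t=0: δ = [6.000e-02, 3.000e-02, 5.000e-02]  (obs o_0=4)
t=1: δ = [6.000e-03, 7.200e-03, 9.000e-03]  ψ = [0, 0, 2]  (obs o_1=0)
t=2: δ = [6.000e-04, 2.880e-04, 1.620e-03]  ψ = [0, 1, 2]  (obs o_2=3)
t=3: δ = [1.458e-04, 2.400e-05, 9.720e-05]  ψ = [2, 0, 2]  (obs o_3=4)
t=4: δ = [1.458e-05, 1.750e-05, 1.166e-05]  ψ = [0, 0, 2]  (obs o_4=1)
t=5: δ = [7.290e-07, 1.400e-06, 6.998e-07]  ψ = [0, 1, 2]  (obs o_5=2)
backtrack: best end state = 1; path = [2, 2, 2, 0, 1, 1]

path = [2, 2, 2, 0, 1, 1]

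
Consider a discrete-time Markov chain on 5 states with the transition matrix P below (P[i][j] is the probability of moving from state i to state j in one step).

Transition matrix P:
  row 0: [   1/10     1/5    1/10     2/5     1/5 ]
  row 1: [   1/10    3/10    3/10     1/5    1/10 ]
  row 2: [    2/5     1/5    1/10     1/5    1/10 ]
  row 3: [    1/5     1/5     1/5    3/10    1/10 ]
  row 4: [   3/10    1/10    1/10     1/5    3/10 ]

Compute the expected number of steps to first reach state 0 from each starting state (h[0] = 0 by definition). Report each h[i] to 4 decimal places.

h = [0.0000, 4.7525, 3.5644, 4.3564, 3.8614]

First-step conditioning: h[0] = 0; for i ≠ 0, h[i] = 1 + Σ_k P[i][k]·h[k].
  h[1] = 1 + 3/10·h[1] + 3/10·h[2] + 1/5·h[3] + 1/10·h[4]
  h[2] = 1 + 1/5·h[1] + 1/10·h[2] + 1/5·h[3] + 1/10·h[4]
  h[3] = 1 + 1/5·h[1] + 1/5·h[2] + 3/10·h[3] + 1/10·h[4]
  h[4] = 1 + 1/10·h[1] + 1/10·h[2] + 1/5·h[3] + 3/10·h[4]
Solving the 4×4 linear system over states ≠ 0 gives exactly h = [0, 480/101, 360/101, 440/101, 390/101] (h[0] = 0 is the target).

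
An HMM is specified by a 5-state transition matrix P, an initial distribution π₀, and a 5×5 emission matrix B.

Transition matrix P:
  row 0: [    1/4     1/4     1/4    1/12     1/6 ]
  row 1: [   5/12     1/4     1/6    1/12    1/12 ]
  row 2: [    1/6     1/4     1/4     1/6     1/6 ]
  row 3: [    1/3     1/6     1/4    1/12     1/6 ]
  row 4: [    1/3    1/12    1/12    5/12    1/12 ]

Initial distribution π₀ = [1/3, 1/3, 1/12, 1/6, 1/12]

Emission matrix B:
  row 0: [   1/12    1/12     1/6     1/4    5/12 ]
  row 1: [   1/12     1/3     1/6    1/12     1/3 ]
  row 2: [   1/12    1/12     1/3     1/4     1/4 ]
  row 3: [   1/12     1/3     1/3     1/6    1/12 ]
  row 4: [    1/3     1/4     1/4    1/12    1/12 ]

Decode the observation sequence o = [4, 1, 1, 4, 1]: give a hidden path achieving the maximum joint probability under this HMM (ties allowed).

t=0: δ = [1.389e-01, 1.111e-01, 2.083e-02, 1.389e-02, 6.944e-03]  (obs o_0=4)
t=1: δ = [3.858e-03, 1.157e-02, 2.894e-03, 3.858e-03, 5.787e-03]  ψ = [1, 0, 0, 0, 0]  (obs o_1=1)
t=2: δ = [4.019e-04, 9.645e-04, 1.608e-04, 8.038e-04, 2.411e-04]  ψ = [1, 1, 1, 4, 1]  (obs o_2=1)
t=3: δ = [1.674e-04, 8.038e-05, 5.023e-05, 8.372e-06, 1.116e-05]  ψ = [1, 1, 3, 4, 3]  (obs o_3=4)
t=4: δ = [3.489e-06, 1.395e-05, 3.489e-06, 4.651e-06, 6.977e-06]  ψ = [0, 0, 0, 0, 0]  (obs o_4=1)
backtrack: best end state = 1; path = [0, 1, 1, 0, 1]

path = [0, 1, 1, 0, 1]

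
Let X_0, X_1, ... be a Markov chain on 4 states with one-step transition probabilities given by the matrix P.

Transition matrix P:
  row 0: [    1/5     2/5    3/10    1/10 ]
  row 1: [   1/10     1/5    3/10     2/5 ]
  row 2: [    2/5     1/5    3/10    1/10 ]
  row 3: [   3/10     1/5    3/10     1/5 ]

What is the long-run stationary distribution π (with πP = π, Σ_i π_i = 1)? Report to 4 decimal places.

Balance equations π_j = Σ_i π_i·P[i][j]:
  π_0 = 1/5·π_0 + 1/10·π_1 + 2/5·π_2 + 3/10·π_3
  π_1 = 2/5·π_0 + 1/5·π_1 + 1/5·π_2 + 1/5·π_3
  π_2 = 3/10·π_0 + 3/10·π_1 + 3/10·π_2 + 3/10·π_3
  normalize: π_0 + π_1 + π_2 + π_3 = 1
Solving the linear system gives exactly π = [29/114, 143/570, 3/10, 37/190].

π = [0.2544, 0.2509, 0.3000, 0.1947]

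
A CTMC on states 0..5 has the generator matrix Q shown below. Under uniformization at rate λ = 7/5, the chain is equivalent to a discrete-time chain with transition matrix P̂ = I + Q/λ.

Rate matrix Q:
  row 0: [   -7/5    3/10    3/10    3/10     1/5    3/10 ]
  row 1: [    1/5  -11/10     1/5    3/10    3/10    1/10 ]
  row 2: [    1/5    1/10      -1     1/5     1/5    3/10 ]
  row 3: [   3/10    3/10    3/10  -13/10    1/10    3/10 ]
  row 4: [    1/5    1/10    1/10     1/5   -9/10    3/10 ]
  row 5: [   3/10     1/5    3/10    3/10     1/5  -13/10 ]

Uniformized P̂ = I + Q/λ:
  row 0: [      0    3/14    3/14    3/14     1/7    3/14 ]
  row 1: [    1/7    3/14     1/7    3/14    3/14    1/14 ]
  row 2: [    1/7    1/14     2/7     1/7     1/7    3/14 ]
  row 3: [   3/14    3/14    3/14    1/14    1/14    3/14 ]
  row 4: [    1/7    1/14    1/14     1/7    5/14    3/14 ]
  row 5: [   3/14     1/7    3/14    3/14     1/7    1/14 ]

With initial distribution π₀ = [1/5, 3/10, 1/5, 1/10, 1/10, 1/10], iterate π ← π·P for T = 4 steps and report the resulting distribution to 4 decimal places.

t=0: π = [0.2000, 0.3000, 0.2000, 0.1000, 0.1000, 0.1000]
t=1: π = [0.1286, 0.1643, 0.1929, 0.1786, 0.1786, 0.1571]
t=2: π = [0.1485, 0.1500, 0.1908, 0.1622, 0.1801, 0.1684]
t=3: π = [0.1453, 0.1493, 0.1915, 0.1646, 0.1806, 0.1688]
t=4: π = [0.1459, 0.1491, 0.1915, 0.1642, 0.1805, 0.1688]

π = [0.1459, 0.1491, 0.1915, 0.1642, 0.1805, 0.1688]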